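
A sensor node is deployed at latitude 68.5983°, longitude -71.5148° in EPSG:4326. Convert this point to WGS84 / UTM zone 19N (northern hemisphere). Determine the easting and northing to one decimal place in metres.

Zone 19 central meridian λ₀ = 6×19 − 183 = -69°; Δλ = -2.5148°.
Transverse Mercator on WGS84 with k₀ = 0.9996 gives E = 397613.788 m, N = 7611664.280 m.

E 397613.8 m, N 7611664.3 m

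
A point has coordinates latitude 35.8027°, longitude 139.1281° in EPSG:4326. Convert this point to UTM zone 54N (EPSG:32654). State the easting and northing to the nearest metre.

E 330861 m, N 3963682 m

Zone 54 central meridian λ₀ = 6×54 − 183 = 141°; Δλ = -1.8719°.
Transverse Mercator on WGS84 with k₀ = 0.9996 gives E = 330861.291 m, N = 3963682.010 m.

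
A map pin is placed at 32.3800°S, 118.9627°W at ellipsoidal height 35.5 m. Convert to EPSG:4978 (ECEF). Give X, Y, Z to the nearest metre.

X -2610848 m, Y -4717335 m, Z -3396111 m

WGS84: a = 6378137 m, e² = 0.006694380; N(φ) = a/√(1−e²sin²φ) = 6384268.561 m.
X = (N+h)·cosφ·cosλ = -2610848.466 m; Y = (N+h)·cosφ·sinλ = -4717335.269 m; Z = (N(1−e²)+h)·sinφ = -3396111.400 m.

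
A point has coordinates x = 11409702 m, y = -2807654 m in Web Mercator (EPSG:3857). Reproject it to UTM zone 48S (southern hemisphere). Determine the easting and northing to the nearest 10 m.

E 246050 m, N 7294270 m

Web Mercator inverse (R = 6378137 m) → φ = -24.44439635°, λ = 102.49509694°.
UTM 48S forward: E = 246052.587 m, N = 7294273.068 m.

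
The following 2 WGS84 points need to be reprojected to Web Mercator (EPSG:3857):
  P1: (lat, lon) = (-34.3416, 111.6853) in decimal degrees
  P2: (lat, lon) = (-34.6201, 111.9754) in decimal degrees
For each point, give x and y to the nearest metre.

Web Mercator: x = R·λ, y = R·ln tan(π/4+φ/2), R = 6378137 m.
P1 (-34.3416°, 111.6853°) → (12432750.725, -4074763.310) m.
P2 (-34.6201°, 111.9754°) → (12465044.509, -4112373.351) m.

P1: x 12432751 m, y -4074763 m; P2: x 12465045 m, y -4112373 m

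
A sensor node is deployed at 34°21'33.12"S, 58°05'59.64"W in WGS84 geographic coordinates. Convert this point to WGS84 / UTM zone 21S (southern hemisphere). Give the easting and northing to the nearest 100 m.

Zone 21 central meridian λ₀ = 6×21 − 183 = -57°; Δλ = -1.0999°.
Transverse Mercator on WGS84 with k₀ = 0.9996 gives E = 398853.879 m, N = 6197467.507 m.

E 398900 m, N 6197500 m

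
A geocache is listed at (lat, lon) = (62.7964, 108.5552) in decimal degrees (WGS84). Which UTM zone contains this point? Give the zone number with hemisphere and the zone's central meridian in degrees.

UTM zone = ⌊(λ + 180)/6⌋ + 1; 108.5552° ∈ [108°, 114°) → zone 49.
Hemisphere: N (φ ≥ 0).
Central meridian λ₀ = 6×49 − 183 = 111°.

Zone 49N, central meridian 111°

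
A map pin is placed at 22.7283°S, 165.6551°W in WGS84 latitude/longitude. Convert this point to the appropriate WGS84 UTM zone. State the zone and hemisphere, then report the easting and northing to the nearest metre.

Zone 3S: E 432730 m, N 7486408 m

Longitude -165.6551° lies in the 6° band [-168°, -162°), giving zone 3; latitude is south of the equator, so 3S.
Zone 3 central meridian λ₀ = 6×3 − 183 = -165°; Δλ = -0.6551°.
Transverse Mercator on WGS84 with k₀ = 0.9996 gives E = 432729.701 m, N = 7486408.245 m.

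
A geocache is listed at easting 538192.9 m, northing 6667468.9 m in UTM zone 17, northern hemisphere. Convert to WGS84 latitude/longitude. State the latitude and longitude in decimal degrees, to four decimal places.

lat 60.1424°, lon -80.3123°

Zone 17N: λ₀ = -81°, k₀ = 0.9996, false easting 500000 m.
Meridian distance M = (N − FN)/k₀ = 6670137.0 m.
Inverse transverse Mercator on WGS84 gives φ = 60.14239988°, λ = -80.31229972°.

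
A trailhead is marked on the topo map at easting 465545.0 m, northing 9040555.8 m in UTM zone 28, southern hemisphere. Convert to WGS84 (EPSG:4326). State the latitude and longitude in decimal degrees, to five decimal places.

lat -8.67960°, lon -15.31320°

Zone 28S: λ₀ = -15°, k₀ = 0.9996, false easting 500000 m, false northing 10000000 m.
Meridian distance M = (N − FN)/k₀ = -959828.1 m.
Inverse transverse Mercator on WGS84 gives φ = -8.67960035°, λ = -15.31320017°.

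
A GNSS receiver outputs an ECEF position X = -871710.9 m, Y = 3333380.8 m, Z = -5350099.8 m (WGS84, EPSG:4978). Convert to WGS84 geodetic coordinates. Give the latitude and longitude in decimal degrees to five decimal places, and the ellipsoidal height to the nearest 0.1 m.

lat -57.39330°, lon 104.65520°, h 559.3 m

λ = atan2(Y, X) = 104.65520044°; p = √(X²+Y²) = 3445476.4 m.
Bowring's method on WGS84 (a = 6378137 m, b = 6356752.314 m) gives φ = -57.39330053°, h = 559.321 m.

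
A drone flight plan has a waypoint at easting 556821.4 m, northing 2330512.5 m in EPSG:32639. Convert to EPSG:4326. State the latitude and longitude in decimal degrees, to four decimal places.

Zone 39N: λ₀ = 51°, k₀ = 0.9996, false easting 500000 m.
Meridian distance M = (N − FN)/k₀ = 2331445.1 m.
Inverse transverse Mercator on WGS84 gives φ = 21.07470034°, λ = 51.54700027°.

lat 21.0747°, lon 51.5470°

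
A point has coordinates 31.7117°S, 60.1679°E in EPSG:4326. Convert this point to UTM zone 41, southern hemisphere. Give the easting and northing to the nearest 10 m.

E 231610 m, N 6488030 m

Zone 41 central meridian λ₀ = 6×41 − 183 = 63°; Δλ = -2.8321°.
Transverse Mercator on WGS84 with k₀ = 0.9996 gives E = 231610.110 m, N = 6488031.002 m.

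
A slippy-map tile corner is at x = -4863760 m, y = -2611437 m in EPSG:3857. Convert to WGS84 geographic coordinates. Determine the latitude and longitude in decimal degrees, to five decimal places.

lat -22.82970°, lon -43.69190°

R = 6378137 m. λ = x/R = -43.69189946°.
φ = 2·arctan(exp(y/R)) − 90° = 2·arctan(0.66402) − 90° = -22.82970262°.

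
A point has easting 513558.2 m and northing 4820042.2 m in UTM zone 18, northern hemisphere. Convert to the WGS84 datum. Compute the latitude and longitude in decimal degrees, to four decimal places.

lat 43.5332°, lon -74.8322°

Zone 18N: λ₀ = -75°, k₀ = 0.9996, false easting 500000 m.
Meridian distance M = (N − FN)/k₀ = 4821971.0 m.
Inverse transverse Mercator on WGS84 gives φ = 43.53320006°, λ = -74.83220054°.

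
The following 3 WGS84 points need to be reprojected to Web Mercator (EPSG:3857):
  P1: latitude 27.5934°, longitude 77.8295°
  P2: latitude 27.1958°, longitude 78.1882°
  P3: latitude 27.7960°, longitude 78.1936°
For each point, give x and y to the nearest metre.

Web Mercator: x = R·λ, y = R·ln tan(π/4+φ/2), R = 6378137 m.
P1 (27.5934°, 77.8295°) → (8663940.309, 3197806.876) m.
P2 (27.1958°, 78.1882°) → (8703870.610, 3147955.742) m.
P3 (27.7960°, 78.1936°) → (8704471.735, 3223278.317) m.

P1: x 8663940 m, y 3197807 m; P2: x 8703871 m, y 3147956 m; P3: x 8704472 m, y 3223278 m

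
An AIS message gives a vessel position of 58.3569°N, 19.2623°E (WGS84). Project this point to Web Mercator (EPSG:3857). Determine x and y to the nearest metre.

Web Mercator is spherical with R = a = 6378137 m.
x = R·λ = 6378137 × 0.336190557 = 2144269.428 m.
y = R·ln tan(π/4 + φ/2) = 6378137 × 1.260974445 = 8042667.765 m.

x 2144269 m, y 8042668 m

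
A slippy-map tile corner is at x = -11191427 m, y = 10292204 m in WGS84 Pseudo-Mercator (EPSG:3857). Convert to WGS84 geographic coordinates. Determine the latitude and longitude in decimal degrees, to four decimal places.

R = 6378137 m. λ = x/R = -100.53429925°.
φ = 2·arctan(exp(y/R)) − 90° = 2·arctan(5.02120) − 90° = 67.47320000°.

lat 67.4732°, lon -100.5343°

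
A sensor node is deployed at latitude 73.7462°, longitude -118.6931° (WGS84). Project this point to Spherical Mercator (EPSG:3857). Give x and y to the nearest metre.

Web Mercator is spherical with R = a = 6378137 m.
x = R·λ = 6378137 × -2.071585394 = -13212855.453 m.
y = R·ln tan(π/4 + φ/2) = 6378137 × 1.946309451 = 12413828.326 m.

x -13212855 m, y 12413828 m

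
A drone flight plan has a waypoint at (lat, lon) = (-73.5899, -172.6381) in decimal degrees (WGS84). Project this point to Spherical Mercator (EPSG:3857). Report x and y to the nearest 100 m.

x -19218000 m, y -12352000 m

Web Mercator is spherical with R = a = 6378137 m.
x = R·λ = 6378137 × -3.013103259 = -19217985.384 m.
y = R·ln tan(π/4 + φ/2) = 6378137 × -1.936608342 = -12351953.323 m.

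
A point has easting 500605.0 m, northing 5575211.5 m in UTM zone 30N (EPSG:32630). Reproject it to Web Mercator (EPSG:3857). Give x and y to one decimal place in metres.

x -333012.3 m, y 6503449.0 m

Unproject from UTM 30N (λ₀ = -3°) → φ = 50.32899997°, λ = -2.99150004°.
Web Mercator (R = 6378137 m): x = -333012.261 m, y = 6503449.002 m.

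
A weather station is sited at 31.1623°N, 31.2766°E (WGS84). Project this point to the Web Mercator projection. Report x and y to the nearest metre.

Web Mercator is spherical with R = a = 6378137 m.
x = R·λ = 6378137 × 0.545879649 = 3481695.186 m.
y = R·ln tan(π/4 + φ/2) = 6378137 × 0.572870240 = 3653844.874 m.

x 3481695 m, y 3653845 m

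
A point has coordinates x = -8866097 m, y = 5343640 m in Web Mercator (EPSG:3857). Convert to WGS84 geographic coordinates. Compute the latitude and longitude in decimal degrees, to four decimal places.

lat 43.2077°, lon -79.6455°

R = 6378137 m. λ = x/R = -79.64550446°.
φ = 2·arctan(exp(y/R)) − 90° = 2·arctan(2.31129) − 90° = 43.20770308°.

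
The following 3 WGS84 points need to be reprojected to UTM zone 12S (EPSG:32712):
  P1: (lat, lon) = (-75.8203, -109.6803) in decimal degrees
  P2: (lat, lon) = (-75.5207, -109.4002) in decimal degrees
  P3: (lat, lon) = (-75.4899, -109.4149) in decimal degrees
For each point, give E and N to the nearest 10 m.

P1: E 536080 m, N 1584460 m; P2: E 544650 m, N 1617690 m; P3: E 544330 m, N 1621140 m

UTM zone 12S: λ₀ = -111°, k₀ = 0.9996.
P1 (-75.8203°, -109.6803°) → (536083.754, 1584463.077) m.
P2 (-75.5207°, -109.4002°) → (544645.054, 1617691.891) m.
P3 (-75.4899°, -109.4149°) → (544326.959, 1621138.403) m.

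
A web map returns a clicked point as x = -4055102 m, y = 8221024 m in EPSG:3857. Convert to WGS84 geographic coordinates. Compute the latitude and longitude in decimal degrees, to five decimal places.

R = 6378137 m. λ = x/R = -36.42760105°.
φ = 2·arctan(exp(y/R)) − 90° = 2·arctan(3.62893) − 90° = 59.18750154°.

lat 59.18750°, lon -36.42760°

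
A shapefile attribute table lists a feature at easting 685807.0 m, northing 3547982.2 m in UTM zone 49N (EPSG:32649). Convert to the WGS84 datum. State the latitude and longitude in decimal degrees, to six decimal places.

lat 32.052800°, lon 112.968100°

Zone 49N: λ₀ = 111°, k₀ = 0.9996, false easting 500000 m.
Meridian distance M = (N − FN)/k₀ = 3549402.0 m.
Inverse transverse Mercator on WGS84 gives φ = 32.05280009°, λ = 112.96809963°.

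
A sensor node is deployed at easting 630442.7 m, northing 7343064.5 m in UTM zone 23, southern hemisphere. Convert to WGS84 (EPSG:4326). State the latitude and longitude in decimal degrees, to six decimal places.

lat -24.019100°, lon -43.717400°

Zone 23S: λ₀ = -45°, k₀ = 0.9996, false easting 500000 m, false northing 10000000 m.
Meridian distance M = (N − FN)/k₀ = -2657998.7 m.
Inverse transverse Mercator on WGS84 gives φ = -24.01909971°, λ = -43.71739998°.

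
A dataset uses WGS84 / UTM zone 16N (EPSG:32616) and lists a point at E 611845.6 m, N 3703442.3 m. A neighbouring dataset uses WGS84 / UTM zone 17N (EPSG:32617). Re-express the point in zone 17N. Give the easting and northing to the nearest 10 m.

UTM 16N → geographic: φ = 33.46459988°, λ = -85.79639969°.
UTM 17N (λ₀ = -81°) forward: E = 54097.912 m, N = 3713100.667 m.

E 54100 m, N 3713100 m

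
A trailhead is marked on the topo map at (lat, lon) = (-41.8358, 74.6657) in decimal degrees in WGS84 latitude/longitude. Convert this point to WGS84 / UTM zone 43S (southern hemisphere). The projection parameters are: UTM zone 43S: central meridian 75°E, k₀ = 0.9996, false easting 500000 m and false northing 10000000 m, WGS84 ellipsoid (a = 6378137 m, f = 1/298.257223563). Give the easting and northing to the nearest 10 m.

E 472240 m, N 5368400 m

Zone 43 central meridian λ₀ = 6×43 − 183 = 75°; Δλ = -0.3343°.
Transverse Mercator on WGS84 with k₀ = 0.9996 gives E = 472242.990 m, N = 5368400.440 m.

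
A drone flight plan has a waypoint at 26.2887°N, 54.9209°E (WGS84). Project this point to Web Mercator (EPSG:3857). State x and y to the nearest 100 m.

Web Mercator is spherical with R = a = 6378137 m.
x = R·λ = 6378137 × 0.958550533 = 6113766.622 m.
y = R·ln tan(π/4 + φ/2) = 6378137 × 0.475825752 = 3034881.836 m.

x 6113800 m, y 3034900 m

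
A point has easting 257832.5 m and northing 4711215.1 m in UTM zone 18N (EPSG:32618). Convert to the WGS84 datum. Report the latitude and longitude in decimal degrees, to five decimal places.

lat 42.51540°, lon -77.94790°

Zone 18N: λ₀ = -75°, k₀ = 0.9996, false easting 500000 m.
Meridian distance M = (N − FN)/k₀ = 4713100.3 m.
Inverse transverse Mercator on WGS84 gives φ = 42.51540025°, λ = -77.94789976°.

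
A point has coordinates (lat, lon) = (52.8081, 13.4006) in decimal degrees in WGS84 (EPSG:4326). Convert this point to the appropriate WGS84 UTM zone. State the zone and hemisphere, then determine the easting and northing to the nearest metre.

Zone 33N: E 392192 m, N 5852122 m

Longitude 13.4006° lies in the 6° band [12°, 18°), giving zone 33; latitude is north of the equator, so 33N.
Zone 33 central meridian λ₀ = 6×33 − 183 = 15°; Δλ = -1.5994°.
Transverse Mercator on WGS84 with k₀ = 0.9996 gives E = 392192.128 m, N = 5852122.398 m.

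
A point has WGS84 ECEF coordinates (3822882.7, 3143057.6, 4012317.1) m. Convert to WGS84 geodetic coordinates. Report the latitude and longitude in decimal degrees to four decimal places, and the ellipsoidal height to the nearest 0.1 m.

λ = atan2(Y, X) = 39.42600021°; p = √(X²+Y²) = 4949064.9 m.
Bowring's method on WGS84 (a = 6378137 m, b = 6356752.314 m) gives φ = 39.22080035°, h = 1549.691 m.

lat 39.2208°, lon 39.4260°, h 1549.7 m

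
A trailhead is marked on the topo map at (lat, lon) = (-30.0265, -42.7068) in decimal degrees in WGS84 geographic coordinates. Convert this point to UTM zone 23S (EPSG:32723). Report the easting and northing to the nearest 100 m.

Zone 23 central meridian λ₀ = 6×23 − 183 = -45°; Δλ = +2.2932°.
Transverse Mercator on WGS84 with k₀ = 0.9996 gives E = 721144.737 m, N = 6676062.939 m.

E 721100 m, N 6676100 m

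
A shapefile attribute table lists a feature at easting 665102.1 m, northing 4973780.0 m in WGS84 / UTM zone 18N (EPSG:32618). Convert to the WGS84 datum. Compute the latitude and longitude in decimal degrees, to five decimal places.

lat 44.89830°, lon -72.90890°

Zone 18N: λ₀ = -75°, k₀ = 0.9996, false easting 500000 m.
Meridian distance M = (N − FN)/k₀ = 4975770.3 m.
Inverse transverse Mercator on WGS84 gives φ = 44.89829996°, λ = -72.90890058°.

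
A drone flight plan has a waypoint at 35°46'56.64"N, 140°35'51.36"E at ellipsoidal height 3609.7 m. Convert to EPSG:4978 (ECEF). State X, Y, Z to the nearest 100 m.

X -4005000 m, Y 3290000 m, Z 3710700 m

WGS84: a = 6378137 m, e² = 0.006694380; N(φ) = a/√(1−e²sin²φ) = 6385448.379 m.
X = (N+h)·cosφ·cosλ = -4005003.377 m; Y = (N+h)·cosφ·sinλ = 3290027.824 m; Z = (N(1−e²)+h)·sinφ = 3710742.296 m.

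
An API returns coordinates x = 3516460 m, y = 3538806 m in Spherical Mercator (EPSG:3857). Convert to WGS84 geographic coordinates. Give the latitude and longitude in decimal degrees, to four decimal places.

lat 30.2739°, lon 31.5889°

R = 6378137 m. λ = x/R = 31.58889764°.
φ = 2·arctan(exp(y/R)) − 90° = 2·arctan(1.74165) − 90° = 30.27390043°.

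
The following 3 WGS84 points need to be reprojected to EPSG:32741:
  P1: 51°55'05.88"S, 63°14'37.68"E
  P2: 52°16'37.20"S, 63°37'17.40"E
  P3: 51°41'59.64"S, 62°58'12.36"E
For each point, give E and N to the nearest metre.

UTM zone 41S: λ₀ = 63°, k₀ = 0.9996.
P1 (-51.9183°, 63.2438°) → (516767.443, 4248020.551) m.
P2 (-52.2770°, 63.6215°) → (542402.258, 4207970.424) m.
P3 (-51.6999°, 62.9701°) → (497933.651, 4272338.485) m.

P1: E 516767 m, N 4248021 m; P2: E 542402 m, N 4207970 m; P3: E 497934 m, N 4272338 m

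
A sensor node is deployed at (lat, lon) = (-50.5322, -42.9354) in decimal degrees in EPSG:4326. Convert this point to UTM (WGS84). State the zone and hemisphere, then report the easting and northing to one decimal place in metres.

Longitude -42.9354° lies in the 6° band [-48°, -42°), giving zone 23; latitude is south of the equator, so 23S.
Zone 23 central meridian λ₀ = 6×23 − 183 = -45°; Δλ = +2.0646°.
Transverse Mercator on WGS84 with k₀ = 0.9996 gives E = 646318.000 m, N = 4400158.631 m.

Zone 23S: E 646318.0 m, N 4400158.6 m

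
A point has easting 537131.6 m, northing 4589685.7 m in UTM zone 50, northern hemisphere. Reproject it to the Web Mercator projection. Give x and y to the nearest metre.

x 13073873 m, y 5080118 m

Unproject from UTM 50N (λ₀ = 117°) → φ = 41.45789986°, λ = 117.44459980°.
Web Mercator (R = 6378137 m): x = 13073873.046 m, y = 5080118.214 m.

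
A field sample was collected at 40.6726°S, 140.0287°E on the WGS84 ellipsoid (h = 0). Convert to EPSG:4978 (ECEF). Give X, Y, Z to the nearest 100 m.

WGS84: a = 6378137 m, e² = 0.006694380; N(φ) = a/√(1−e²sin²φ) = 6387224.506 m.
X = (N+h)·cosφ·cosλ = -3712558.581 m; Y = (N+h)·cosφ·sinλ = 3112038.850 m; Z = (N(1−e²)+h)·sinφ = -4134915.459 m.

X -3712600 m, Y 3112000 m, Z -4134900 m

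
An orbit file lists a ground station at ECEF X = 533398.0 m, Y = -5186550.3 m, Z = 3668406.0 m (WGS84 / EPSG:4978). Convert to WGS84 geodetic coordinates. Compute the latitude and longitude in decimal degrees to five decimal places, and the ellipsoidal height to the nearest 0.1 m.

lat 35.31070°, lon -84.12820°, h 4077.1 m

λ = atan2(Y, X) = -84.12819972°; p = √(X²+Y²) = 5213906.2 m.
Bowring's method on WGS84 (a = 6378137 m, b = 6356752.314 m) gives φ = 35.31069973°, h = 4077.075 m.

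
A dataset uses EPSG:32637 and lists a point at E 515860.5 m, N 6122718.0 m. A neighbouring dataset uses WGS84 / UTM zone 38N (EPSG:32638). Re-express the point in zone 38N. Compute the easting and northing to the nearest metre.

E 134662 m, N 6137774 m

UTM 37N → geographic: φ = 55.25069983°, λ = 39.24950057°.
UTM 38N (λ₀ = 45°) forward: E = 134661.562 m, N = 6137774.469 m.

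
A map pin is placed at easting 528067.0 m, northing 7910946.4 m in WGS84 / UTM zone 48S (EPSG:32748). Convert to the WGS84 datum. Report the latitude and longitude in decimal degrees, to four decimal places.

lat -18.8934°, lon 105.2665°

Zone 48S: λ₀ = 105°, k₀ = 0.9996, false easting 500000 m, false northing 10000000 m.
Meridian distance M = (N − FN)/k₀ = -2089889.6 m.
Inverse transverse Mercator on WGS84 gives φ = -18.89339999°, λ = 105.26650010°.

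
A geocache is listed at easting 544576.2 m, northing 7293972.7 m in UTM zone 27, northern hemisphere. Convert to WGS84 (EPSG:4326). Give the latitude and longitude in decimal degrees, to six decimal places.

Zone 27N: λ₀ = -21°, k₀ = 0.9996, false easting 500000 m.
Meridian distance M = (N − FN)/k₀ = 7296891.5 m.
Inverse transverse Mercator on WGS84 gives φ = 65.76419969°, λ = -20.02680088°.

lat 65.764200°, lon -20.026801°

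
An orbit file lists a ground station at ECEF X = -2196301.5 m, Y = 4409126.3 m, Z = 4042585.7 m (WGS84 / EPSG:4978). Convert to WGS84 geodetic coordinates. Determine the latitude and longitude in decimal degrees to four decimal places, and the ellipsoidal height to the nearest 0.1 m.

λ = atan2(Y, X) = 116.47909993°; p = √(X²+Y²) = 4925863.9 m.
Bowring's method on WGS84 (a = 6378137 m, b = 6356752.314 m) gives φ = 39.56400009°, h = 2828.855 m.

lat 39.5640°, lon 116.4791°, h 2828.9 m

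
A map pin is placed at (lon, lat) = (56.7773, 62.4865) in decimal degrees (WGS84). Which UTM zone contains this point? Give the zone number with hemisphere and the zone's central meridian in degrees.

UTM zone = ⌊(λ + 180)/6⌋ + 1; 56.7773° ∈ [54°, 60°) → zone 40.
Hemisphere: N (φ ≥ 0).
Central meridian λ₀ = 6×40 − 183 = 57°.

Zone 40N, central meridian 57°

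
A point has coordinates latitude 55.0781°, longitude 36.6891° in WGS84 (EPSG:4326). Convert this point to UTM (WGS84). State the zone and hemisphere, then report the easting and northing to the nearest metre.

Zone 37N: E 352476 m, N 6105922 m

Longitude 36.6891° lies in the 6° band [36°, 42°), giving zone 37; latitude is north of the equator, so 37N.
Zone 37 central meridian λ₀ = 6×37 − 183 = 39°; Δλ = -2.3109°.
Transverse Mercator on WGS84 with k₀ = 0.9996 gives E = 352476.159 m, N = 6105922.238 m.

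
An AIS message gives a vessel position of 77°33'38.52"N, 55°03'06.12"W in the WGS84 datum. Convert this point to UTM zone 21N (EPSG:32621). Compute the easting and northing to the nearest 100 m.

E 546800 m, N 8610100 m

Zone 21 central meridian λ₀ = 6×21 − 183 = -57°; Δλ = +1.9483°.
Transverse Mercator on WGS84 with k₀ = 0.9996 gives E = 546840.787 m, N = 8610122.034 m.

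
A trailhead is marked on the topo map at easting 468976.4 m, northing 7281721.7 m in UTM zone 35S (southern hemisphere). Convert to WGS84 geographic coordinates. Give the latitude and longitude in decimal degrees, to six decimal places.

Zone 35S: λ₀ = 27°, k₀ = 0.9996, false easting 500000 m, false northing 10000000 m.
Meridian distance M = (N − FN)/k₀ = -2719366.0 m.
Inverse transverse Mercator on WGS84 gives φ = -24.57820040°, λ = 26.69359951°.

lat -24.578200°, lon 26.693600°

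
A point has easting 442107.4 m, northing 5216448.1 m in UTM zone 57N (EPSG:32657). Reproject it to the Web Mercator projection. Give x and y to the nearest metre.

x 17614873 m, y 5958248 m

Unproject from UTM 57N (λ₀ = 159°) → φ = 47.09900036°, λ = 158.23709958°.
Web Mercator (R = 6378137 m): x = 17614873.350 m, y = 5958248.449 m.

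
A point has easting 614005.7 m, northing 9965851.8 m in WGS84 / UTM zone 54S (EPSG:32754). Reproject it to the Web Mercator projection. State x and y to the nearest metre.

Unproject from UTM 54S (λ₀ = 141°) → φ = -0.30889973°, λ = 142.02450027°.
Web Mercator (R = 6378137 m): x = 15810095.050 m, y = -34386.727 m.

x 15810095 m, y -34387 m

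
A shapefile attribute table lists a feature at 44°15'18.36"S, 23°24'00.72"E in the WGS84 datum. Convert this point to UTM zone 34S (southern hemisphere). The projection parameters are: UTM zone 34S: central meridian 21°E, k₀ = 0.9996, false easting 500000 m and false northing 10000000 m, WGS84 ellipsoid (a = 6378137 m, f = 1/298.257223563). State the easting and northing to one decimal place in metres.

E 691609.0 m, N 5096991.5 m

Zone 34 central meridian λ₀ = 6×34 − 183 = 21°; Δλ = +2.4002°.
Transverse Mercator on WGS84 with k₀ = 0.9996 gives E = 691609.018 m, N = 5096991.537 m.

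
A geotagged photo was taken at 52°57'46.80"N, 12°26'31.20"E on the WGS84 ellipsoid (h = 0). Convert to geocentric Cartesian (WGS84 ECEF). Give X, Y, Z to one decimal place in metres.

WGS84: a = 6378137 m, e² = 0.006694380; N(φ) = a/√(1−e²sin²φ) = 6391784.108 m.
X = (N+h)·cosφ·cosλ = 3759549.376 m; Y = (N+h)·cosφ·sinλ = 829480.120 m; Z = (N(1−e²)+h)·sinφ = 5068064.421 m.

X 3759549.4 m, Y 829480.1 m, Z 5068064.4 m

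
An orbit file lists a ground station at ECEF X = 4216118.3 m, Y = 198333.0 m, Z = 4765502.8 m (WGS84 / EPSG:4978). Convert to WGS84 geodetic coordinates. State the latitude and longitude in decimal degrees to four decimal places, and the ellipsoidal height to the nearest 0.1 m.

lat 48.6598°, lon 2.6933°, h -201.2 m

λ = atan2(Y, X) = 2.69330030°; p = √(X²+Y²) = 4220780.7 m.
Bowring's method on WGS84 (a = 6378137 m, b = 6356752.314 m) gives φ = 48.65980032°, h = -201.176 m.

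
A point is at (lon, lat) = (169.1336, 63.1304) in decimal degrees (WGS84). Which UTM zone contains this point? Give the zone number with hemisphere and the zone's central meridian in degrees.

UTM zone = ⌊(λ + 180)/6⌋ + 1; 169.1336° ∈ [168°, 174°) → zone 59.
Hemisphere: N (φ ≥ 0).
Central meridian λ₀ = 6×59 − 183 = 171°.

Zone 59N, central meridian 171°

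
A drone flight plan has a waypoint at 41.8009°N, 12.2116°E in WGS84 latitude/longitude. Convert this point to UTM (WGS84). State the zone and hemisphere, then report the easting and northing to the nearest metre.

Zone 33N: E 268343 m, N 4631430 m

Longitude 12.2116° lies in the 6° band [12°, 18°), giving zone 33; latitude is north of the equator, so 33N.
Zone 33 central meridian λ₀ = 6×33 − 183 = 15°; Δλ = -2.7884°.
Transverse Mercator on WGS84 with k₀ = 0.9996 gives E = 268342.533 m, N = 4631429.658 m.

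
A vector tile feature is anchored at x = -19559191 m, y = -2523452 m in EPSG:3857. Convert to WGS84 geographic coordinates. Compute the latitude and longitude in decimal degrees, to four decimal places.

R = 6378137 m. λ = x/R = -175.70320220°.
φ = 2·arctan(exp(y/R)) − 90° = 2·arctan(0.67325) − 90° = -22.09930360°.

lat -22.0993°, lon -175.7032°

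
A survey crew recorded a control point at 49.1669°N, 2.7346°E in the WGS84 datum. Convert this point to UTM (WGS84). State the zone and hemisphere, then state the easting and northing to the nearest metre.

Zone 31N: E 480653 m, N 5446043 m

Longitude 2.7346° lies in the 6° band [0°, 6°), giving zone 31; latitude is north of the equator, so 31N.
Zone 31 central meridian λ₀ = 6×31 − 183 = 3°; Δλ = -0.2654°.
Transverse Mercator on WGS84 with k₀ = 0.9996 gives E = 480652.928 m, N = 5446043.435 m.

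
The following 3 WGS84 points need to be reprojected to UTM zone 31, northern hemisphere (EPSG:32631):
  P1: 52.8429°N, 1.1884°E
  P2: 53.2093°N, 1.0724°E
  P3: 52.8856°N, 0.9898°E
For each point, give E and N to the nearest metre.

P1: E 377987 m, N 5856332 m; P2: E 371271 m, N 5897288 m; P3: E 364746 m, N 5861437 m

UTM zone 31N: λ₀ = 3°, k₀ = 0.9996.
P1 (52.8429°, 1.1884°) → (377987.496, 5856332.217) m.
P2 (53.2093°, 1.0724°) → (371271.342, 5897288.241) m.
P3 (52.8856°, 0.9898°) → (364745.944, 5861436.973) m.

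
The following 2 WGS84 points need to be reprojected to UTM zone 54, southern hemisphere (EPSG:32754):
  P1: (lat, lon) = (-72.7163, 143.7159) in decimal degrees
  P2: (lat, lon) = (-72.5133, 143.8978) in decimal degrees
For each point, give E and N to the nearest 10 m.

UTM zone 54S: λ₀ = 141°, k₀ = 0.9996.
P1 (-72.7163°, 143.7159°) → (590035.564, 1929129.312) m.
P2 (-72.5133°, 143.8978°) → (597154.409, 1951467.780) m.

P1: E 590040 m, N 1929130 m; P2: E 597150 m, N 1951470 m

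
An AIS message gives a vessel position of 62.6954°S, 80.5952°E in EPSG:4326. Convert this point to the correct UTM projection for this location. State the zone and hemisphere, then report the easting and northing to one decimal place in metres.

Longitude 80.5952° lies in the 6° band [78°, 84°), giving zone 44; latitude is south of the equator, so 44S.
Zone 44 central meridian λ₀ = 6×44 − 183 = 81°; Δλ = -0.4048°.
Transverse Mercator on WGS84 with k₀ = 0.9996 gives E = 479282.602 m, N = 3048282.656 m.

Zone 44S: E 479282.6 m, N 3048282.7 m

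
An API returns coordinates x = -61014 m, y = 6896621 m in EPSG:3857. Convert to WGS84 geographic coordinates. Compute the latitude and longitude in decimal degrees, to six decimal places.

lat 52.530500°, lon -0.548098°

R = 6378137 m. λ = x/R = -0.54809809°.
φ = 2·arctan(exp(y/R)) − 90° = 2·arctan(2.94848) − 90° = 52.53050023°.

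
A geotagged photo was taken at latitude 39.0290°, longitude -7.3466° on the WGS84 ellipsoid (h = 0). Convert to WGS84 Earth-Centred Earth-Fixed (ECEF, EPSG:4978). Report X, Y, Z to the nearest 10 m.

X 4920570 m, Y -634410 m, Z 3994820 m

WGS84: a = 6378137 m, e² = 0.006694380; N(φ) = a/√(1−e²sin²φ) = 6386619.544 m.
X = (N+h)·cosφ·cosλ = 4920572.177 m; Y = (N+h)·cosφ·sinλ = -634407.949 m; Z = (N(1−e²)+h)·sinφ = 3994818.498 m.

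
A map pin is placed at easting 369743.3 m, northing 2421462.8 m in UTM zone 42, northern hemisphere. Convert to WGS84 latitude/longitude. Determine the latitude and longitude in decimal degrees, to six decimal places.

lat 21.892500°, lon 67.739100°

Zone 42N: λ₀ = 69°, k₀ = 0.9996, false easting 500000 m.
Meridian distance M = (N − FN)/k₀ = 2422431.8 m.
Inverse transverse Mercator on WGS84 gives φ = 21.89250027°, λ = 67.73909970°.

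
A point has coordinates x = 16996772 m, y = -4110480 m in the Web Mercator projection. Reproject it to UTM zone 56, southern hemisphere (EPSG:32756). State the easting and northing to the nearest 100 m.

E 471100 m, N 6170600 m

Web Mercator inverse (R = 6378137 m) → φ = -34.60610209°, λ = 152.68460068°.
UTM 56S forward: E = 471082.000 m, N = 6170592.095 m.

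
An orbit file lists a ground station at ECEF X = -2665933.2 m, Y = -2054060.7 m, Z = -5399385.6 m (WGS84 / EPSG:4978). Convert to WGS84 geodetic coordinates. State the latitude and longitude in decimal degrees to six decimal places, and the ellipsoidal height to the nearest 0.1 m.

λ = atan2(Y, X) = -142.38629910°; p = √(X²+Y²) = 3365466.6 m.
Bowring's method on WGS84 (a = 6378137 m, b = 6356752.314 m) gives φ = -58.23700006°, h = -345.865 m.

lat -58.237000°, lon -142.386299°, h -345.9 m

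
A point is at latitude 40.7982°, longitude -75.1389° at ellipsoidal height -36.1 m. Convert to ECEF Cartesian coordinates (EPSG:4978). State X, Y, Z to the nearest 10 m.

X 1240130 m, Y -4673500 m, Z 4145460 m

WGS84: a = 6378137 m, e² = 0.006694380; N(φ) = a/√(1−e²sin²φ) = 6387270.987 m.
X = (N+h)·cosφ·cosλ = 1240125.119 m; Y = (N+h)·cosφ·sinλ = -4673499.778 m; Z = (N(1−e²)+h)·sinφ = 4145460.500 m.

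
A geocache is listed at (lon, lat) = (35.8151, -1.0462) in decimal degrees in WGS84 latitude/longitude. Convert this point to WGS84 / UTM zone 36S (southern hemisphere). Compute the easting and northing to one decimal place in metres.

E 813325.1 m, N 9884222.7 m

Zone 36 central meridian λ₀ = 6×36 − 183 = 33°; Δλ = +2.8151°.
Transverse Mercator on WGS84 with k₀ = 0.9996 gives E = 813325.132 m, N = 9884222.709 m.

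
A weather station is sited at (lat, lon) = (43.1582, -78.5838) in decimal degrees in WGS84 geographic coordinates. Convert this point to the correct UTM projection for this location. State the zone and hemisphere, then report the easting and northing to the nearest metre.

Longitude -78.5838° lies in the 6° band [-84°, -78°), giving zone 17; latitude is north of the equator, so 17N.
Zone 17 central meridian λ₀ = 6×17 − 183 = -81°; Δλ = +2.4162°.
Transverse Mercator on WGS84 with k₀ = 0.9996 gives E = 696438.304 m, N = 4781216.920 m.

Zone 17N: E 696438 m, N 4781217 m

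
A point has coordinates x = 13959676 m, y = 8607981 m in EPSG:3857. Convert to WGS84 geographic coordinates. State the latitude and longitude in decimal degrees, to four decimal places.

lat 60.9222°, lon 125.4019°

R = 6378137 m. λ = x/R = 125.40190312°.
φ = 2·arctan(exp(y/R)) − 90° = 2·arctan(3.85591) − 90° = 60.92219998°.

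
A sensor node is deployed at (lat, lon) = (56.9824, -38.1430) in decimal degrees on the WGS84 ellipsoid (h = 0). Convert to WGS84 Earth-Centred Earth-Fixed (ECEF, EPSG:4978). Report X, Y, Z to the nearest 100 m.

X 2739800 m, Y -2151600 m, Z 5324800 m

WGS84: a = 6378137 m, e² = 0.006694380; N(φ) = a/√(1−e²sin²φ) = 6393200.299 m.
X = (N+h)·cosφ·cosλ = 2739779.074 m; Y = (N+h)·cosφ·sinλ = -2151583.509 m; Z = (N(1−e²)+h)·sinφ = 5324832.392 m.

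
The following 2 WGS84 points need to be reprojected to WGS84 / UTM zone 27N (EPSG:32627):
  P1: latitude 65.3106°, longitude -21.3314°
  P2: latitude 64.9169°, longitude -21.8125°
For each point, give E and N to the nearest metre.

P1: E 484554 m, N 7243112 m; P2: E 461567 m, N 7199440 m

UTM zone 27N: λ₀ = -21°, k₀ = 0.9996.
P1 (65.3106°, -21.3314°) → (484554.030, 7243111.645) m.
P2 (64.9169°, -21.8125°) → (461567.051, 7199440.115) m.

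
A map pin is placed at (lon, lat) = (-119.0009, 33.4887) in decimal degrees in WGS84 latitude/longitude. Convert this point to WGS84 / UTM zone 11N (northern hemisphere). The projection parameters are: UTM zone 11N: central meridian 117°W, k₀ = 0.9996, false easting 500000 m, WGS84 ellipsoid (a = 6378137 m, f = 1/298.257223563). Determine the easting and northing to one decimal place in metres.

Zone 11 central meridian λ₀ = 6×11 − 183 = -117°; Δλ = -2.0009°.
Transverse Mercator on WGS84 with k₀ = 0.9996 gives E = 314106.613 m, N = 3707257.846 m.

E 314106.6 m, N 3707257.8 m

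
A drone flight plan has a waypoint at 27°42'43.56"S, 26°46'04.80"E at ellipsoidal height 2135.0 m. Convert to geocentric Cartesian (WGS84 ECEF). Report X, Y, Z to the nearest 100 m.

X 5046800 m, Y 2545800 m, Z -2949300 m

WGS84: a = 6378137 m, e² = 0.006694380; N(φ) = a/√(1−e²sin²φ) = 6382758.747 m.
X = (N+h)·cosφ·cosλ = 5046779.404 m; Y = (N+h)·cosφ·sinλ = 2545774.847 m; Z = (N(1−e²)+h)·sinφ = -2949290.819 m.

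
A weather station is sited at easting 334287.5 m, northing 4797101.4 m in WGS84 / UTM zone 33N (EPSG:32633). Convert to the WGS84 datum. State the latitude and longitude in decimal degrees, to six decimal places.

Zone 33N: λ₀ = 15°, k₀ = 0.9996, false easting 500000 m.
Meridian distance M = (N − FN)/k₀ = 4799021.0 m.
Inverse transverse Mercator on WGS84 gives φ = 43.30850023°, λ = 12.95670002°.

lat 43.308500°, lon 12.956700°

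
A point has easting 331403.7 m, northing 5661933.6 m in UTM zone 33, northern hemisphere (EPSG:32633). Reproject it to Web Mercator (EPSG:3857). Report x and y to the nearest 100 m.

x 1401800 m, y 6636200 m

Unproject from UTM 33N (λ₀ = 15°) → φ = 51.08410016°, λ = 12.59279999°.
Web Mercator (R = 6378137 m): x = 1401824.083 m, y = 6636183.572 m.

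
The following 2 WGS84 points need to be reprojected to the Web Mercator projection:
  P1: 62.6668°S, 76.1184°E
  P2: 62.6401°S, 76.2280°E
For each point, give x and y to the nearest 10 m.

Web Mercator: x = R·λ, y = R·ln tan(π/4+φ/2), R = 6378137 m.
P1 (-62.6668°, 76.1184°) → (8473461.528, -9019011.794) m.
P2 (-62.6401°, 76.2280°) → (8485662.144, -9012541.580) m.

P1: x 8473460 m, y -9019010 m; P2: x 8485660 m, y -9012540 m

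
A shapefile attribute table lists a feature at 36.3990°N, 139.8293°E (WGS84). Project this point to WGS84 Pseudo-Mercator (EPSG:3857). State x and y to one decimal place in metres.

x 15565726.5 m, y 4355663.0 m

Web Mercator is spherical with R = a = 6378137 m.
x = R·λ = 6378137 × 2.440481676 = 15565726.474 m.
y = R·ln tan(π/4 + φ/2) = 6378137 × 0.682905206 = 4355662.963 m.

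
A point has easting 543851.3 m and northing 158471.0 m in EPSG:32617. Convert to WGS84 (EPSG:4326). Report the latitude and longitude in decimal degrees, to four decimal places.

Zone 17N: λ₀ = -81°, k₀ = 0.9996, false easting 500000 m.
Meridian distance M = (N − FN)/k₀ = 158534.4 m.
Inverse transverse Mercator on WGS84 gives φ = 1.43369970°, λ = -80.60579998°.

lat 1.4337°, lon -80.6058°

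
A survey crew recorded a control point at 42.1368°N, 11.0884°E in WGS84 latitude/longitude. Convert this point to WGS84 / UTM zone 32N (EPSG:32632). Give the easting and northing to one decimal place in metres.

Zone 32 central meridian λ₀ = 6×32 − 183 = 9°; Δλ = +2.0884°.
Transverse Mercator on WGS84 with k₀ = 0.9996 gives E = 672589.264 m, N = 4667075.901 m.

E 672589.3 m, N 4667075.9 m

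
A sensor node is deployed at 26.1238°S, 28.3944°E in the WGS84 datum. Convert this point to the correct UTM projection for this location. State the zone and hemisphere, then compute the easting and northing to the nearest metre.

Longitude 28.3944° lies in the 6° band [24°, 30°), giving zone 35; latitude is south of the equator, so 35S.
Zone 35 central meridian λ₀ = 6×35 − 183 = 27°; Δλ = +1.3944°.
Transverse Mercator on WGS84 with k₀ = 0.9996 gives E = 639410.193 m, N = 7109858.932 m.

Zone 35S: E 639410 m, N 7109859 m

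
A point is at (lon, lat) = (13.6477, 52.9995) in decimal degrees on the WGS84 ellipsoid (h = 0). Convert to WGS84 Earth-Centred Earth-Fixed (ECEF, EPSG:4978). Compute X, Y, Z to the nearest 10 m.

WGS84: a = 6378137 m, e² = 0.006694380; N(φ) = a/√(1−e²sin²φ) = 6391797.267 m.
X = (N+h)·cosφ·cosλ = 3738111.537 m; Y = (N+h)·cosφ·sinλ = 907639.224 m; Z = (N(1−e²)+h)·sinφ = 5070510.016 m.

X 3738110 m, Y 907640 m, Z 5070510 m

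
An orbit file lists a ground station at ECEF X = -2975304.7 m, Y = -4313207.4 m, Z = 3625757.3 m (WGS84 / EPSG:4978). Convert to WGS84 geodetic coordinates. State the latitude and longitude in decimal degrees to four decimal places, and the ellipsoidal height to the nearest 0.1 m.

lat 34.8618°, lon -124.5984°, h 804.8 m

λ = atan2(Y, X) = -124.59839986°; p = √(X²+Y²) = 5239866.0 m.
Bowring's method on WGS84 (a = 6378137 m, b = 6356752.314 m) gives φ = 34.86180022°, h = 804.847 m.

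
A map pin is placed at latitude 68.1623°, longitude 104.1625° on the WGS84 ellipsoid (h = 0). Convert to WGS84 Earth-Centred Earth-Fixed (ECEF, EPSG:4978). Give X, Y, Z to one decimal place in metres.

X -582175.3 m, Y 2307083.0 m, Z 5897850.5 m

WGS84: a = 6378137 m, e² = 0.006694380; N(φ) = a/√(1−e²sin²φ) = 6396611.799 m.
X = (N+h)·cosφ·cosλ = -582175.338 m; Y = (N+h)·cosφ·sinλ = 2307082.962 m; Z = (N(1−e²)+h)·sinφ = 5897850.515 m.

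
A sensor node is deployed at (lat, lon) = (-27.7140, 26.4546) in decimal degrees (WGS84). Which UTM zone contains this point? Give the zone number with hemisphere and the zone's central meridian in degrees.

Zone 35S, central meridian 27°

UTM zone = ⌊(λ + 180)/6⌋ + 1; 26.4546° ∈ [24°, 30°) → zone 35.
Hemisphere: S (φ < 0).
Central meridian λ₀ = 6×35 − 183 = 27°.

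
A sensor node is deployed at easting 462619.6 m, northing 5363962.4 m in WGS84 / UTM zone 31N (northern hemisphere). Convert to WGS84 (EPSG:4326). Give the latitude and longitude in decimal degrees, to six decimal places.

lat 48.427700°, lon 2.494701°

Zone 31N: λ₀ = 3°, k₀ = 0.9996, false easting 500000 m.
Meridian distance M = (N − FN)/k₀ = 5366108.8 m.
Inverse transverse Mercator on WGS84 gives φ = 48.42770004°, λ = 2.49470056°.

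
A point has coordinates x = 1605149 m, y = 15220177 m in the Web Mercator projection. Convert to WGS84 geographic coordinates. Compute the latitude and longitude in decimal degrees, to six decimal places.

lat 79.490701°, lon 14.419299°

R = 6378137 m. λ = x/R = 14.41929880°.
φ = 2·arctan(exp(y/R)) − 90° = 2·arctan(10.87324) − 90° = 79.49070081°.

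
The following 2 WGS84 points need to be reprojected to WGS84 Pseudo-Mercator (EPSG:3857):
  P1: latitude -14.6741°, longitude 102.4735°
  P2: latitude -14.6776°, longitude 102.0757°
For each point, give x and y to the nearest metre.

P1: x 11407298 m, y -1651670 m; P2: x 11363015 m, y -1652072 m

Web Mercator: x = R·λ, y = R·ln tan(π/4+φ/2), R = 6378137 m.
P1 (-14.6741°, 102.4735°) → (11407297.840, -1651669.723) m.
P2 (-14.6776°, 102.0757°) → (11363014.946, -1652072.481) m.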